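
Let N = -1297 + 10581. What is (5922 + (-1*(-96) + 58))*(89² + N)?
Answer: 104537580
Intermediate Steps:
N = 9284
(5922 + (-1*(-96) + 58))*(89² + N) = (5922 + (-1*(-96) + 58))*(89² + 9284) = (5922 + (96 + 58))*(7921 + 9284) = (5922 + 154)*17205 = 6076*17205 = 104537580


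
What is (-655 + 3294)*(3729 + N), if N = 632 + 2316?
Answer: 17620603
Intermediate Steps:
N = 2948
(-655 + 3294)*(3729 + N) = (-655 + 3294)*(3729 + 2948) = 2639*6677 = 17620603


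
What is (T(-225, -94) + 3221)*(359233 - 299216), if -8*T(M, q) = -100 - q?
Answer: 773439079/4 ≈ 1.9336e+8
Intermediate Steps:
T(M, q) = 25/2 + q/8 (T(M, q) = -(-100 - q)/8 = 25/2 + q/8)
(T(-225, -94) + 3221)*(359233 - 299216) = ((25/2 + (⅛)*(-94)) + 3221)*(359233 - 299216) = ((25/2 - 47/4) + 3221)*60017 = (¾ + 3221)*60017 = (12887/4)*60017 = 773439079/4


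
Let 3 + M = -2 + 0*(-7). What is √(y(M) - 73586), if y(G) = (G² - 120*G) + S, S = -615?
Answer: 2*I*√18394 ≈ 271.25*I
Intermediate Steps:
M = -5 (M = -3 + (-2 + 0*(-7)) = -3 + (-2 + 0) = -3 - 2 = -5)
y(G) = -615 + G² - 120*G (y(G) = (G² - 120*G) - 615 = -615 + G² - 120*G)
√(y(M) - 73586) = √((-615 + (-5)² - 120*(-5)) - 73586) = √((-615 + 25 + 600) - 73586) = √(10 - 73586) = √(-73576) = 2*I*√18394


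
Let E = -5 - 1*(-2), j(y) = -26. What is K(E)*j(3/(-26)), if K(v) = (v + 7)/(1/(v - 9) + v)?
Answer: 1248/37 ≈ 33.730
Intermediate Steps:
E = -3 (E = -5 + 2 = -3)
K(v) = (7 + v)/(v + 1/(-9 + v)) (K(v) = (7 + v)/(1/(-9 + v) + v) = (7 + v)/(v + 1/(-9 + v)))
K(E)*j(3/(-26)) = ((-63 + (-3)**2 - 2*(-3))/(1 + (-3)**2 - 9*(-3)))*(-26) = ((-63 + 9 + 6)/(1 + 9 + 27))*(-26) = (-48/37)*(-26) = ((1/37)*(-48))*(-26) = -48/37*(-26) = 1248/37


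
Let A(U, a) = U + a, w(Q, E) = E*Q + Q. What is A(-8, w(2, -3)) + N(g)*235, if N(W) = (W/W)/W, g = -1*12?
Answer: -379/12 ≈ -31.583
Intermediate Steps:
w(Q, E) = Q + E*Q
g = -12
N(W) = 1/W
A(-8, w(2, -3)) + N(g)*235 = (-8 + 2*(1 - 3)) + 235/(-12) = (-8 + 2*(-2)) - 1/12*235 = (-8 - 4) - 235/12 = -12 - 235/12 = -379/12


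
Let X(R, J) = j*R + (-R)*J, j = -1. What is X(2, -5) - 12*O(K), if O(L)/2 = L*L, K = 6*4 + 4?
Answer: -18808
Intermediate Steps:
X(R, J) = -R - J*R (X(R, J) = -R + (-R)*J = -R - J*R)
K = 28 (K = 24 + 4 = 28)
O(L) = 2*L² (O(L) = 2*(L*L) = 2*L²)
X(2, -5) - 12*O(K) = -1*2*(1 - 5) - 24*28² = -1*2*(-4) - 24*784 = 8 - 12*1568 = 8 - 18816 = -18808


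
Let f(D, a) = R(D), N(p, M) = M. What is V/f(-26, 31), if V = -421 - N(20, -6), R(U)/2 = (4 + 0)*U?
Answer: 415/208 ≈ 1.9952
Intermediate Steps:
R(U) = 8*U (R(U) = 2*((4 + 0)*U) = 2*(4*U) = 8*U)
f(D, a) = 8*D
V = -415 (V = -421 - 1*(-6) = -421 + 6 = -415)
V/f(-26, 31) = -415/(8*(-26)) = -415/(-208) = -415*(-1/208) = 415/208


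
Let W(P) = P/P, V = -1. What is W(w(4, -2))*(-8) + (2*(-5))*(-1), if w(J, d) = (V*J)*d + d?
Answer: 2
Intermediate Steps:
w(J, d) = d - J*d (w(J, d) = (-J)*d + d = -J*d + d = d - J*d)
W(P) = 1
W(w(4, -2))*(-8) + (2*(-5))*(-1) = 1*(-8) + (2*(-5))*(-1) = -8 - 10*(-1) = -8 + 10 = 2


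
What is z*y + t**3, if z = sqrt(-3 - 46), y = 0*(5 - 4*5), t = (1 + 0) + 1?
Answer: 8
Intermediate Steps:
t = 2 (t = 1 + 1 = 2)
y = 0 (y = 0*(5 - 20) = 0*(-15) = 0)
z = 7*I (z = sqrt(-49) = 7*I ≈ 7.0*I)
z*y + t**3 = (7*I)*0 + 2**3 = 0 + 8 = 8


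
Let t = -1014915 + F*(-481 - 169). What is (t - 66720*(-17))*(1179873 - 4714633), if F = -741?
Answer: -2124302391000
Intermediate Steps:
t = -533265 (t = -1014915 - 741*(-481 - 169) = -1014915 - 741*(-650) = -1014915 + 481650 = -533265)
(t - 66720*(-17))*(1179873 - 4714633) = (-533265 - 66720*(-17))*(1179873 - 4714633) = (-533265 + 1134240)*(-3534760) = 600975*(-3534760) = -2124302391000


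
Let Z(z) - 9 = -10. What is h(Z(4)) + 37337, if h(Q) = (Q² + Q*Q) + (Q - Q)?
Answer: 37339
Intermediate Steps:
Z(z) = -1 (Z(z) = 9 - 10 = -1)
h(Q) = 2*Q² (h(Q) = (Q² + Q²) + 0 = 2*Q² + 0 = 2*Q²)
h(Z(4)) + 37337 = 2*(-1)² + 37337 = 2*1 + 37337 = 2 + 37337 = 37339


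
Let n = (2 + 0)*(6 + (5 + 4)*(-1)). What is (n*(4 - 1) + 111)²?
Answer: 8649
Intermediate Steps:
n = -6 (n = 2*(6 + 9*(-1)) = 2*(6 - 9) = 2*(-3) = -6)
(n*(4 - 1) + 111)² = (-6*(4 - 1) + 111)² = (-6*3 + 111)² = (-18 + 111)² = 93² = 8649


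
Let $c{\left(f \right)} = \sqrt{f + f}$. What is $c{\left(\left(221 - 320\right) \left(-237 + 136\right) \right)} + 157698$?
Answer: $157698 + 3 \sqrt{2222} \approx 1.5784 \cdot 10^{5}$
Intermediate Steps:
$c{\left(f \right)} = \sqrt{2} \sqrt{f}$ ($c{\left(f \right)} = \sqrt{2 f} = \sqrt{2} \sqrt{f}$)
$c{\left(\left(221 - 320\right) \left(-237 + 136\right) \right)} + 157698 = \sqrt{2} \sqrt{\left(221 - 320\right) \left(-237 + 136\right)} + 157698 = \sqrt{2} \sqrt{\left(-99\right) \left(-101\right)} + 157698 = \sqrt{2} \sqrt{9999} + 157698 = \sqrt{2} \cdot 3 \sqrt{1111} + 157698 = 3 \sqrt{2222} + 157698 = 157698 + 3 \sqrt{2222}$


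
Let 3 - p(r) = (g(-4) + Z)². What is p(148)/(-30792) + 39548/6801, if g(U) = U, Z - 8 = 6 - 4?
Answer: 405995483/69805464 ≈ 5.8161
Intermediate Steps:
Z = 10 (Z = 8 + (6 - 4) = 8 + 2 = 10)
p(r) = -33 (p(r) = 3 - (-4 + 10)² = 3 - 1*6² = 3 - 1*36 = 3 - 36 = -33)
p(148)/(-30792) + 39548/6801 = -33/(-30792) + 39548/6801 = -33*(-1/30792) + 39548*(1/6801) = 11/10264 + 39548/6801 = 405995483/69805464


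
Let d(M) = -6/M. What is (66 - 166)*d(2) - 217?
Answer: 83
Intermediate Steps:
(66 - 166)*d(2) - 217 = (66 - 166)*(-6/2) - 217 = -(-600)/2 - 217 = -100*(-3) - 217 = 300 - 217 = 83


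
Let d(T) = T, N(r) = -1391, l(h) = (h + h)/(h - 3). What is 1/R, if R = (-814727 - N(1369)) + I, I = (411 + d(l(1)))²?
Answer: -1/645236 ≈ -1.5498e-6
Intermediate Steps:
l(h) = 2*h/(-3 + h) (l(h) = (2*h)/(-3 + h) = 2*h/(-3 + h))
I = 168100 (I = (411 + 2*1/(-3 + 1))² = (411 + 2*1/(-2))² = (411 + 2*1*(-½))² = (411 - 1)² = 410² = 168100)
R = -645236 (R = (-814727 - 1*(-1391)) + 168100 = (-814727 + 1391) + 168100 = -813336 + 168100 = -645236)
1/R = 1/(-645236) = -1/645236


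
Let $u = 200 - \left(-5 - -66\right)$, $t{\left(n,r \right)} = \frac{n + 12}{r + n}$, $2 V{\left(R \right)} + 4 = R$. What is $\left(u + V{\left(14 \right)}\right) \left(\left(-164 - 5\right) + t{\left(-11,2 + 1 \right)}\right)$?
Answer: $-24354$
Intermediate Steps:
$V{\left(R \right)} = -2 + \frac{R}{2}$
$t{\left(n,r \right)} = \frac{12 + n}{n + r}$
$u = 139$ ($u = 200 - \left(-5 + 66\right) = 200 - 61 = 139$)
$\left(u + V{\left(14 \right)}\right) \left(\left(-164 - 5\right) + t{\left(-11,2 + 1 \right)}\right) = \left(139 + \left(-2 + \frac{1}{2} \cdot 14\right)\right) \left(\left(-164 - 5\right) + \frac{12 - 11}{-11 + \left(2 + 1\right)}\right) = \left(139 + \left(-2 + 7\right)\right) \left(-169 + \frac{1}{-11 + 3} \cdot 1\right) = \left(139 + 5\right) \left(-169 + \frac{1}{-8} \cdot 1\right) = 144 \left(-169 - \frac{1}{8}\right) = 144 \left(- \frac{1353}{8}\right) = -24354$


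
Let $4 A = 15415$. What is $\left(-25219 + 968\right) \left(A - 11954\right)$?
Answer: $\frac{785756651}{4} \approx 1.9644 \cdot 10^{8}$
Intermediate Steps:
$A = \frac{15415}{4}$ ($A = \frac{1}{4} \cdot 15415 = \frac{15415}{4} \approx 3853.8$)
$\left(-25219 + 968\right) \left(A - 11954\right) = \left(-25219 + 968\right) \left(\frac{15415}{4} - 11954\right) = \left(-24251\right) \left(- \frac{32401}{4}\right) = \frac{785756651}{4}$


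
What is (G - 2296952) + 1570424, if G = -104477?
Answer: -831005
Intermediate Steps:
(G - 2296952) + 1570424 = (-104477 - 2296952) + 1570424 = -2401429 + 1570424 = -831005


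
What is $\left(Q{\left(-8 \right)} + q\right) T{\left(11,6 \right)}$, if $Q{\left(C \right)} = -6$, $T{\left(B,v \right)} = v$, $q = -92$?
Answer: $-588$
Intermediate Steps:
$\left(Q{\left(-8 \right)} + q\right) T{\left(11,6 \right)} = \left(-6 - 92\right) 6 = \left(-98\right) 6 = -588$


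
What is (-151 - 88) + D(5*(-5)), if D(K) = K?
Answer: -264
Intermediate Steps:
(-151 - 88) + D(5*(-5)) = (-151 - 88) + 5*(-5) = -239 - 25 = -264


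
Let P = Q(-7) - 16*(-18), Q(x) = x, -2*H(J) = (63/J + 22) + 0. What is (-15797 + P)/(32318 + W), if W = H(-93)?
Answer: -320664/667685 ≈ -0.48026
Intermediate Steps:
H(J) = -11 - 63/(2*J) (H(J) = -((63/J + 22) + 0)/2 = -((22 + 63/J) + 0)/2 = -(22 + 63/J)/2 = -11 - 63/(2*J))
P = 281 (P = -7 - 16*(-18) = -7 + 288 = 281)
W = -661/62 (W = -11 - 63/2/(-93) = -11 - 63/2*(-1/93) = -11 + 21/62 = -661/62 ≈ -10.661)
(-15797 + P)/(32318 + W) = (-15797 + 281)/(32318 - 661/62) = -15516/2003055/62 = -15516*62/2003055 = -320664/667685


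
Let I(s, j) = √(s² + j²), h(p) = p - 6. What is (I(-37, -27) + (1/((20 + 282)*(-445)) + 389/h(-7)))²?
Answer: 9136588343184929/3052253584900 - 52277723*√2098/873535 ≈ 252.20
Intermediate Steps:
h(p) = -6 + p
I(s, j) = √(j² + s²)
(I(-37, -27) + (1/((20 + 282)*(-445)) + 389/h(-7)))² = (√((-27)² + (-37)²) + (1/((20 + 282)*(-445)) + 389/(-6 - 7)))² = (√(729 + 1369) + (-1/445/302 + 389/(-13)))² = (√2098 + ((1/302)*(-1/445) + 389*(-1/13)))² = (√2098 + (-1/134390 - 389/13))² = (√2098 - 52277723/1747070)² = (-52277723/1747070 + √2098)²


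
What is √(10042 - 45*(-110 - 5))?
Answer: √15217 ≈ 123.36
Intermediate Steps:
√(10042 - 45*(-110 - 5)) = √(10042 - 45*(-115)) = √(10042 + 5175) = √15217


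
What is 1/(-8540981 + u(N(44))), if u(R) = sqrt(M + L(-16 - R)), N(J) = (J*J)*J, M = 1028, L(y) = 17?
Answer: -8540981/72948356441316 - sqrt(1045)/72948356441316 ≈ -1.1708e-7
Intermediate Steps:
N(J) = J**3 (N(J) = J**2*J = J**3)
u(R) = sqrt(1045) (u(R) = sqrt(1028 + 17) = sqrt(1045))
1/(-8540981 + u(N(44))) = 1/(-8540981 + sqrt(1045))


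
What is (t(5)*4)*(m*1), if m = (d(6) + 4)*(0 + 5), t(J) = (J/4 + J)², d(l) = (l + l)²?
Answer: 115625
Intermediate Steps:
d(l) = 4*l² (d(l) = (2*l)² = 4*l²)
t(J) = 25*J²/16 (t(J) = (J*(¼) + J)² = (J/4 + J)² = (5*J/4)² = 25*J²/16)
m = 740 (m = (4*6² + 4)*(0 + 5) = (4*36 + 4)*5 = (144 + 4)*5 = 148*5 = 740)
(t(5)*4)*(m*1) = (((25/16)*5²)*4)*(740*1) = (((25/16)*25)*4)*740 = ((625/16)*4)*740 = (625/4)*740 = 115625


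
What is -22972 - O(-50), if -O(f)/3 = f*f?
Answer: -15472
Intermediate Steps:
O(f) = -3*f² (O(f) = -3*f*f = -3*f²)
-22972 - O(-50) = -22972 - (-3)*(-50)² = -22972 - (-3)*2500 = -22972 - 1*(-7500) = -22972 + 7500 = -15472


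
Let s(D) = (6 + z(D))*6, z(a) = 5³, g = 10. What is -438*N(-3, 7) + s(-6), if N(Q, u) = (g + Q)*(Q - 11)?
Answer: 43710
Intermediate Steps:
N(Q, u) = (-11 + Q)*(10 + Q) (N(Q, u) = (10 + Q)*(Q - 11) = (10 + Q)*(-11 + Q) = (-11 + Q)*(10 + Q))
z(a) = 125
s(D) = 786 (s(D) = (6 + 125)*6 = 131*6 = 786)
-438*N(-3, 7) + s(-6) = -438*(-110 + (-3)² - 1*(-3)) + 786 = -438*(-110 + 9 + 3) + 786 = -438*(-98) + 786 = 42924 + 786 = 43710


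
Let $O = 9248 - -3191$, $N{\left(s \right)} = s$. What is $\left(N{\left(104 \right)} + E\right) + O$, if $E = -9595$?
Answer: $2948$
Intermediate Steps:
$O = 12439$ ($O = 9248 + 3191 = 12439$)
$\left(N{\left(104 \right)} + E\right) + O = \left(104 - 9595\right) + 12439 = -9491 + 12439 = 2948$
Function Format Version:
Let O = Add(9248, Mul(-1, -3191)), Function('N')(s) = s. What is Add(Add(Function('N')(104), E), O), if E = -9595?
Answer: 2948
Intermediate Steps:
O = 12439 (O = Add(9248, 3191) = 12439)
Add(Add(Function('N')(104), E), O) = Add(Add(104, -9595), 12439) = Add(-9491, 12439) = 2948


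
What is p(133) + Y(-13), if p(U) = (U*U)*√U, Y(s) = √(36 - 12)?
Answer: 2*√6 + 17689*√133 ≈ 2.0400e+5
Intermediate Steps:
Y(s) = 2*√6 (Y(s) = √24 = 2*√6)
p(U) = U^(5/2) (p(U) = U²*√U = U^(5/2))
p(133) + Y(-13) = 133^(5/2) + 2*√6 = 17689*√133 + 2*√6 = 2*√6 + 17689*√133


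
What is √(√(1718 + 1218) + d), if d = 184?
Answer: √(184 + 2*√734) ≈ 15.433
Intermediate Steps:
√(√(1718 + 1218) + d) = √(√(1718 + 1218) + 184) = √(√2936 + 184) = √(2*√734 + 184) = √(184 + 2*√734)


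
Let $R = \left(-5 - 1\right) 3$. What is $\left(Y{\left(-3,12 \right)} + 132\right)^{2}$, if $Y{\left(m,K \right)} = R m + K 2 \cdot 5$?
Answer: $93636$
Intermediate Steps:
$R = -18$ ($R = \left(-6\right) 3 = -18$)
$Y{\left(m,K \right)} = - 18 m + 10 K$ ($Y{\left(m,K \right)} = - 18 m + K 2 \cdot 5 = - 18 m + 2 K 5 = - 18 m + 10 K$)
$\left(Y{\left(-3,12 \right)} + 132\right)^{2} = \left(\left(\left(-18\right) \left(-3\right) + 10 \cdot 12\right) + 132\right)^{2} = \left(\left(54 + 120\right) + 132\right)^{2} = \left(174 + 132\right)^{2} = 306^{2} = 93636$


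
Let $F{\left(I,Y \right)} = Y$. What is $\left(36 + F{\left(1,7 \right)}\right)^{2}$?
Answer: $1849$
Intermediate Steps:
$\left(36 + F{\left(1,7 \right)}\right)^{2} = \left(36 + 7\right)^{2} = 43^{2} = 1849$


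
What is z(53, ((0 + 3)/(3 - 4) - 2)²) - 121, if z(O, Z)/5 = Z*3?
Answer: 254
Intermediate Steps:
z(O, Z) = 15*Z (z(O, Z) = 5*(Z*3) = 5*(3*Z) = 15*Z)
z(53, ((0 + 3)/(3 - 4) - 2)²) - 121 = 15*((0 + 3)/(3 - 4) - 2)² - 121 = 15*(3/(-1) - 2)² - 121 = 15*(3*(-1) - 2)² - 121 = 15*(-3 - 2)² - 121 = 15*(-5)² - 121 = 15*25 - 121 = 375 - 121 = 254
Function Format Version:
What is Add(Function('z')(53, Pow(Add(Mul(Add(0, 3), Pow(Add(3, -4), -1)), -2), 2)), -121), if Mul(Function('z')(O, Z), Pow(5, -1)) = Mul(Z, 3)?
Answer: 254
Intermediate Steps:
Function('z')(O, Z) = Mul(15, Z) (Function('z')(O, Z) = Mul(5, Mul(Z, 3)) = Mul(5, Mul(3, Z)) = Mul(15, Z))
Add(Function('z')(53, Pow(Add(Mul(Add(0, 3), Pow(Add(3, -4), -1)), -2), 2)), -121) = Add(Mul(15, Pow(Add(Mul(Add(0, 3), Pow(Add(3, -4), -1)), -2), 2)), -121) = Add(Mul(15, Pow(Add(Mul(3, Pow(-1, -1)), -2), 2)), -121) = Add(Mul(15, Pow(Add(Mul(3, -1), -2), 2)), -121) = Add(Mul(15, Pow(Add(-3, -2), 2)), -121) = Add(Mul(15, Pow(-5, 2)), -121) = Add(Mul(15, 25), -121) = Add(375, -121) = 254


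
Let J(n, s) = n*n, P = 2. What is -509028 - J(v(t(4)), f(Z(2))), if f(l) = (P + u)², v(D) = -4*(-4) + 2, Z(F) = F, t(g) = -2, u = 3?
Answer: -509352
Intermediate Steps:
v(D) = 18 (v(D) = 16 + 2 = 18)
f(l) = 25 (f(l) = (2 + 3)² = 5² = 25)
J(n, s) = n²
-509028 - J(v(t(4)), f(Z(2))) = -509028 - 1*18² = -509028 - 1*324 = -509028 - 324 = -509352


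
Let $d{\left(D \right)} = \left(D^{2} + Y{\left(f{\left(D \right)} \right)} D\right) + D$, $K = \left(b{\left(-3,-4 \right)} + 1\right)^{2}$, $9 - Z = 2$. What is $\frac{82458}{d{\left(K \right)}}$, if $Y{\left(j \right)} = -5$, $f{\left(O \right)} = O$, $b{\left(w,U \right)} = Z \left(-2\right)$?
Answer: $\frac{27486}{9295} \approx 2.9571$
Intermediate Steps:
$Z = 7$ ($Z = 9 - 2 = 7$)
$b{\left(w,U \right)} = -14$ ($b{\left(w,U \right)} = 7 \left(-2\right) = -14$)
$K = 169$ ($K = \left(-14 + 1\right)^{2} = \left(-13\right)^{2} = 169$)
$d{\left(D \right)} = D^{2} - 4 D$ ($d{\left(D \right)} = \left(D^{2} - 5 D\right) + D = D^{2} - 4 D$)
$\frac{82458}{d{\left(K \right)}} = \frac{82458}{169 \left(-4 + 169\right)} = \frac{82458}{169 \cdot 165} = \frac{82458}{27885} = 82458 \cdot \frac{1}{27885} = \frac{27486}{9295}$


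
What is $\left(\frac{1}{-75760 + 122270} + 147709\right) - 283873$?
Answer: $- \frac{6332987639}{46510} \approx -1.3616 \cdot 10^{5}$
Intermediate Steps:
$\left(\frac{1}{-75760 + 122270} + 147709\right) - 283873 = \left(\frac{1}{46510} + 147709\right) - 283873 = \frac{6869945591}{46510} - 283873 = - \frac{6332987639}{46510}$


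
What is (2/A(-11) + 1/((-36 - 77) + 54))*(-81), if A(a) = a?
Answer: 10449/649 ≈ 16.100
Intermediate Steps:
(2/A(-11) + 1/((-36 - 77) + 54))*(-81) = (2/(-11) + 1/((-36 - 77) + 54))*(-81) = (2*(-1/11) + 1/(-113 + 54))*(-81) = (-2/11 + 1/(-59))*(-81) = (-2/11 - 1/59)*(-81) = -129/649*(-81) = 10449/649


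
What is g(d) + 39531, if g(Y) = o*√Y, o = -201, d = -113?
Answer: 39531 - 201*I*√113 ≈ 39531.0 - 2136.7*I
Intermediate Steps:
g(Y) = -201*√Y
g(d) + 39531 = -201*I*√113 + 39531 = 39531 - 201*I*√113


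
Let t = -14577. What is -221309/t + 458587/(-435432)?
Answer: 9964466421/705254696 ≈ 14.129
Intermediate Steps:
-221309/t + 458587/(-435432) = -221309/(-14577) + 458587/(-435432) = -221309*(-1/14577) + 458587*(-1/435432) = 221309/14577 - 458587/435432 = 9964466421/705254696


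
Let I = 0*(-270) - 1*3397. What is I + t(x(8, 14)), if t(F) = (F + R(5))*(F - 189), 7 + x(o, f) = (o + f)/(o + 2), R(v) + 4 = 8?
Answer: -81049/25 ≈ -3242.0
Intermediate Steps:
R(v) = 4 (R(v) = -4 + 8 = 4)
x(o, f) = -7 + (f + o)/(2 + o) (x(o, f) = -7 + (o + f)/(o + 2) = -7 + (f + o)/(2 + o))
I = -3397 (I = 0 - 3397 = -3397)
t(F) = (-189 + F)*(4 + F) (t(F) = (F + 4)*(F - 189) = (4 + F)*(-189 + F) = (-189 + F)*(4 + F))
I + t(x(8, 14)) = -3397 + (-756 + ((-14 + 14 - 6*8)/(2 + 8))² - 185*(-14 + 14 - 6*8)/(2 + 8)) = -3397 + (-756 + ((-14 + 14 - 48)/10)² - 185*(-14 + 14 - 48)/10) = -3397 + (-756 + ((⅒)*(-48))² - 37*(-48)/2) = -3397 + (-756 + (-24/5)² - 185*(-24/5)) = -3397 + (-756 + 576/25 + 888) = -3397 + 3876/25 = -81049/25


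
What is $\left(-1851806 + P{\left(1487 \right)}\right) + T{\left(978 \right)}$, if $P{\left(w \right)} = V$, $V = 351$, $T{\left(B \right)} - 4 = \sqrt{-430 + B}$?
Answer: $-1851451 + 2 \sqrt{137} \approx -1.8514 \cdot 10^{6}$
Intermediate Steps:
$T{\left(B \right)} = 4 + \sqrt{-430 + B}$
$P{\left(w \right)} = 351$
$\left(-1851806 + P{\left(1487 \right)}\right) + T{\left(978 \right)} = \left(-1851806 + 351\right) + \left(4 + \sqrt{-430 + 978}\right) = -1851455 + \left(4 + \sqrt{548}\right) = -1851455 + \left(4 + 2 \sqrt{137}\right) = -1851451 + 2 \sqrt{137}$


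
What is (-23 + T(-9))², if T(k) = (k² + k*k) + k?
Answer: 16900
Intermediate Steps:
T(k) = k + 2*k² (T(k) = (k² + k²) + k = 2*k² + k = k + 2*k²)
(-23 + T(-9))² = (-23 - 9*(1 + 2*(-9)))² = (-23 - 9*(1 - 18))² = (-23 - 9*(-17))² = (-23 + 153)² = 130² = 16900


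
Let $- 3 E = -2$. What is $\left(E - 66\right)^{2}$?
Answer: $\frac{38416}{9} \approx 4268.4$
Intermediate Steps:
$E = \frac{2}{3}$ ($E = \left(- \frac{1}{3}\right) \left(-2\right) = \frac{2}{3} \approx 0.66667$)
$\left(E - 66\right)^{2} = \left(\frac{2}{3} - 66\right)^{2} = \left(- \frac{196}{3}\right)^{2} = \frac{38416}{9}$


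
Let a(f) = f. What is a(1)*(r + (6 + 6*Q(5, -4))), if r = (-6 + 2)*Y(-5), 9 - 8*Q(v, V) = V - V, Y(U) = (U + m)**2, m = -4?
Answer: -1245/4 ≈ -311.25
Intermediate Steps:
Y(U) = (-4 + U)**2 (Y(U) = (U - 4)**2 = (-4 + U)**2)
Q(v, V) = 9/8 (Q(v, V) = 9/8 - (V - V)/8 = 9/8 - 1/8*0 = 9/8 + 0 = 9/8)
r = -324 (r = (-6 + 2)*(-4 - 5)**2 = -4*(-9)**2 = -4*81 = -324)
a(1)*(r + (6 + 6*Q(5, -4))) = 1*(-324 + (6 + 6*(9/8))) = 1*(-324 + (6 + 27/4)) = 1*(-324 + 51/4) = 1*(-1245/4) = -1245/4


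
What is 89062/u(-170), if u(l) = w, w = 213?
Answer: 89062/213 ≈ 418.13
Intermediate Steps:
u(l) = 213
89062/u(-170) = 89062/213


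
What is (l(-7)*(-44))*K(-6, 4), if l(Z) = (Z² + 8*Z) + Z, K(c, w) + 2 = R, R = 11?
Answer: 5544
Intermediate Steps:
K(c, w) = 9 (K(c, w) = -2 + 11 = 9)
l(Z) = Z² + 9*Z
(l(-7)*(-44))*K(-6, 4) = (-7*(9 - 7)*(-44))*9 = (-7*2*(-44))*9 = -14*(-44)*9 = 616*9 = 5544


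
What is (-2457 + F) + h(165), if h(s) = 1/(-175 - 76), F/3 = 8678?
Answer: 5917826/251 ≈ 23577.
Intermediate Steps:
F = 26034 (F = 3*8678 = 26034)
h(s) = -1/251 (h(s) = 1/(-251) = -1/251)
(-2457 + F) + h(165) = (-2457 + 26034) - 1/251 = 23577 - 1/251 = 5917826/251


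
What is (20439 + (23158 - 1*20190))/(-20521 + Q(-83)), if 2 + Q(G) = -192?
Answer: -23407/20715 ≈ -1.1300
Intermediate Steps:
Q(G) = -194 (Q(G) = -2 - 192 = -194)
(20439 + (23158 - 1*20190))/(-20521 + Q(-83)) = (20439 + (23158 - 1*20190))/(-20521 - 194) = (20439 + (23158 - 20190))/(-20715) = (20439 + 2968)*(-1/20715) = 23407*(-1/20715) = -23407/20715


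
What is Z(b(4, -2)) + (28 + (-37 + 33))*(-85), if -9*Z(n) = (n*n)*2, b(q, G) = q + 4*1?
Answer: -18488/9 ≈ -2054.2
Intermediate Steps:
b(q, G) = 4 + q (b(q, G) = q + 4 = 4 + q)
Z(n) = -2*n²/9 (Z(n) = -n*n*2/9 = -n²*2/9 = -2*n²/9)
Z(b(4, -2)) + (28 + (-37 + 33))*(-85) = -2*(4 + 4)²/9 + (28 + (-37 + 33))*(-85) = -2/9*8² + (28 - 4)*(-85) = -2/9*64 + 24*(-85) = -128/9 - 2040 = -18488/9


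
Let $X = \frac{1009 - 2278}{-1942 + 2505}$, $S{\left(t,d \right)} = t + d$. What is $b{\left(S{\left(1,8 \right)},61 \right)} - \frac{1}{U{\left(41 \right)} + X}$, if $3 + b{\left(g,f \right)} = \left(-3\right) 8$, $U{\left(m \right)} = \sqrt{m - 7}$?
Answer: $- \frac{248212242}{9166585} - \frac{316969 \sqrt{34}}{9166585} \approx -27.28$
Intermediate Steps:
$S{\left(t,d \right)} = d + t$
$X = - \frac{1269}{563} \approx -2.254$
$U{\left(m \right)} = \sqrt{-7 + m}$
$b{\left(g,f \right)} = -27$ ($b{\left(g,f \right)} = -3 - 24 = -27$)
$b{\left(S{\left(1,8 \right)},61 \right)} - \frac{1}{U{\left(41 \right)} + X} = -27 - \frac{1}{\sqrt{-7 + 41} - \frac{1269}{563}} = -27 - \frac{1}{\sqrt{34} - \frac{1269}{563}} = -27 - \frac{1}{- \frac{1269}{563} + \sqrt{34}}$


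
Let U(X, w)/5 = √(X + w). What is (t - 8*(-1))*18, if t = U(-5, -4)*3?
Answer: 144 + 810*I ≈ 144.0 + 810.0*I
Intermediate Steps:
U(X, w) = 5*√(X + w)
t = 45*I (t = (5*√(-5 - 4))*3 = (5*√(-9))*3 = (5*(3*I))*3 = (15*I)*3 = 45*I ≈ 45.0*I)
(t - 8*(-1))*18 = (45*I - 8*(-1))*18 = (45*I + 8)*18 = (8 + 45*I)*18 = 144 + 810*I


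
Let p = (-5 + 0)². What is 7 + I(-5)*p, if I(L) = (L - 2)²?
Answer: 1232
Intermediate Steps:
I(L) = (-2 + L)²
p = 25 (p = (-5)² = 25)
7 + I(-5)*p = 7 + (-2 - 5)²*25 = 7 + (-7)²*25 = 7 + 49*25 = 7 + 1225 = 1232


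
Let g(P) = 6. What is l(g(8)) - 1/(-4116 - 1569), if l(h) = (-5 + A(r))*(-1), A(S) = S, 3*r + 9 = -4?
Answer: 17687/1895 ≈ 9.3335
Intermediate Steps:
r = -13/3 (r = -3 + (⅓)*(-4) = -3 - 4/3 = -13/3 ≈ -4.3333)
l(h) = 28/3 (l(h) = (-5 - 13/3)*(-1) = -28/3*(-1) = 28/3)
l(g(8)) - 1/(-4116 - 1569) = 28/3 - 1/(-4116 - 1569) = 28/3 - 1/(-5685) = 28/3 - 1*(-1/5685) = 28/3 + 1/5685 = 17687/1895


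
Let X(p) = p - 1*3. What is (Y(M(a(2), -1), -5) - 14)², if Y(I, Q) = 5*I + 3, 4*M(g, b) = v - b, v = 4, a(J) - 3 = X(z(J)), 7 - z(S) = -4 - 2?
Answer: 361/16 ≈ 22.563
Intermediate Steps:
z(S) = 13 (z(S) = 7 - (-4 - 2) = 7 - 1*(-6) = 7 + 6 = 13)
X(p) = -3 + p (X(p) = p - 3 = -3 + p)
a(J) = 13 (a(J) = 3 + (-3 + 13) = 3 + 10 = 13)
M(g, b) = 1 - b/4 (M(g, b) = (4 - b)/4 = 1 - b/4)
Y(I, Q) = 3 + 5*I
(Y(M(a(2), -1), -5) - 14)² = ((3 + 5*(1 - ¼*(-1))) - 14)² = ((3 + 5*(1 + ¼)) - 14)² = ((3 + 5*(5/4)) - 14)² = ((3 + 25/4) - 14)² = (37/4 - 14)² = (-19/4)² = 361/16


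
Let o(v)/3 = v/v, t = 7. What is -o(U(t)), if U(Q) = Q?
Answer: -3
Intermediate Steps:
o(v) = 3 (o(v) = 3*(v/v) = 3*1 = 3)
-o(U(t)) = -1*3 = -3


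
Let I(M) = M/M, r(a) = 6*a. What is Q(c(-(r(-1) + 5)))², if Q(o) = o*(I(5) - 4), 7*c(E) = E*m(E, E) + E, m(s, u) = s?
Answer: 36/49 ≈ 0.73469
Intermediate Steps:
I(M) = 1
c(E) = E/7 + E²/7 (c(E) = (E*E + E)/7 = (E² + E)/7 = (E + E²)/7 = E/7 + E²/7)
Q(o) = -3*o (Q(o) = o*(1 - 4) = o*(-3) = -3*o)
Q(c(-(r(-1) + 5)))² = (-3*(-(6*(-1) + 5))*(1 - (6*(-1) + 5))/7)² = (-3*(-(-6 + 5))*(1 - (-6 + 5))/7)² = (-3*(-1*(-1))*(1 - 1*(-1))/7)² = (-3*(1 + 1)/7)² = (-3*2/7)² = (-6/7)² = 36/49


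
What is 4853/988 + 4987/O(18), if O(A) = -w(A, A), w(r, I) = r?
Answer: -2419901/8892 ≈ -272.14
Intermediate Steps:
O(A) = -A
4853/988 + 4987/O(18) = 4853/988 + 4987/((-1*18)) = 4853*(1/988) + 4987/(-18) = 4853/988 + 4987*(-1/18) = 4853/988 - 4987/18 = -2419901/8892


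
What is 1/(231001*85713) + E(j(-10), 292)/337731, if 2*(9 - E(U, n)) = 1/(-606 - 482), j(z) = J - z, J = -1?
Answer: 129259865615587/4850305771140840576 ≈ 2.6650e-5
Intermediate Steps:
j(z) = -1 - z
E(U, n) = 19585/2176 (E(U, n) = 9 - 1/(2*(-606 - 482)) = 9 - ½/(-1088) = 9 - ½*(-1/1088) = 9 + 1/2176 = 19585/2176)
1/(231001*85713) + E(j(-10), 292)/337731 = 1/(231001*85713) + (19585/2176)/337731 = (1/231001)*(1/85713) + (19585/2176)*(1/337731) = 1/19799788713 + 19585/734902656 = 129259865615587/4850305771140840576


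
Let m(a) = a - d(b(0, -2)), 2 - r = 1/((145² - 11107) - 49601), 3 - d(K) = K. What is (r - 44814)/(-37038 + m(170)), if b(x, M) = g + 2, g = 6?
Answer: 1778274595/1462834429 ≈ 1.2156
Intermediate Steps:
b(x, M) = 8 (b(x, M) = 6 + 2 = 8)
d(K) = 3 - K
r = 79367/39683 (r = 2 - 1/((145² - 11107) - 49601) = 2 - 1/((21025 - 11107) - 49601) = 2 - 1/(9918 - 49601) = 2 - 1/(-39683) = 2 - 1*(-1/39683) = 2 + 1/39683 = 79367/39683 ≈ 2.0000)
m(a) = 5 + a (m(a) = a - (3 - 1*8) = a - (3 - 8) = a - 1*(-5) = a + 5 = 5 + a)
(r - 44814)/(-37038 + m(170)) = (79367/39683 - 44814)/(-37038 + (5 + 170)) = -1778274595/(39683*(-37038 + 175)) = -1778274595/39683/(-36863) = -1778274595/39683*(-1/36863) = 1778274595/1462834429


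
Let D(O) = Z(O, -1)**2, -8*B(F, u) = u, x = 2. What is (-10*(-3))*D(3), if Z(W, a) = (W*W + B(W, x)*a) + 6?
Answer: 55815/8 ≈ 6976.9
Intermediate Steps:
B(F, u) = -u/8
Z(W, a) = 6 + W**2 - a/4 (Z(W, a) = (W*W + (-1/8*2)*a) + 6 = (W**2 - a/4) + 6 = 6 + W**2 - a/4)
D(O) = (25/4 + O**2)**2 (D(O) = (6 + O**2 - 1/4*(-1))**2 = (6 + O**2 + 1/4)**2 = (25/4 + O**2)**2)
(-10*(-3))*D(3) = (-10*(-3))*((25 + 4*3**2)**2/16) = 30*((25 + 4*9)**2/16) = 30*((25 + 36)**2/16) = 30*((1/16)*61**2) = 30*((1/16)*3721) = 30*(3721/16) = 55815/8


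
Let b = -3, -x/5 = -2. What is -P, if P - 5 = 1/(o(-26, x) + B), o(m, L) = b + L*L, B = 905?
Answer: -5011/1002 ≈ -5.0010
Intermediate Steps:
x = 10 (x = -5*(-2) = 10)
o(m, L) = -3 + L² (o(m, L) = -3 + L*L = -3 + L²)
P = 5011/1002 (P = 5 + 1/((-3 + 10²) + 905) = 5 + 1/((-3 + 100) + 905) = 5 + 1/(97 + 905) = 5 + 1/1002 = 5011/1002 ≈ 5.0010)
-P = -1*5011/1002 = -5011/1002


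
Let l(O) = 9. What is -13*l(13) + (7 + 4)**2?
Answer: 4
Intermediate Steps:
-13*l(13) + (7 + 4)**2 = -13*9 + (7 + 4)**2 = -117 + 11**2 = -117 + 121 = 4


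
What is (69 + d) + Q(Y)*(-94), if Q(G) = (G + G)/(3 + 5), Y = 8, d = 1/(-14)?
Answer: -1667/14 ≈ -119.07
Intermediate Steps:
d = -1/14 ≈ -0.071429
Q(G) = G/4 (Q(G) = (2*G)/8 = (2*G)*(⅛) = G/4)
(69 + d) + Q(Y)*(-94) = (69 - 1/14) + ((¼)*8)*(-94) = 965/14 + 2*(-94) = 965/14 - 188 = -1667/14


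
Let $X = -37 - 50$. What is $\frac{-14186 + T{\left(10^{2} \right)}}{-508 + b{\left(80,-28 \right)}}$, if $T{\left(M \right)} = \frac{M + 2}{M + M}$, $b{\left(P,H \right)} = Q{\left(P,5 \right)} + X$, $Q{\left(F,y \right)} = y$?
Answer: $\frac{1418549}{59000} \approx 24.043$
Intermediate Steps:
$X = -87$ ($X = -37 - 50 = -87$)
$b{\left(P,H \right)} = -82$ ($b{\left(P,H \right)} = 5 - 87 = -82$)
$T{\left(M \right)} = \frac{2 + M}{2 M}$
$\frac{-14186 + T{\left(10^{2} \right)}}{-508 + b{\left(80,-28 \right)}} = \frac{-14186 + \frac{2 + 10^{2}}{2 \cdot 10^{2}}}{-508 - 82} = \frac{-14186 + \frac{2 + 100}{2 \cdot 100}}{-590} = \left(-14186 + \frac{1}{2} \cdot \frac{1}{100} \cdot 102\right) \left(- \frac{1}{590}\right) = \left(-14186 + \frac{51}{100}\right) \left(- \frac{1}{590}\right) = \left(- \frac{1418549}{100}\right) \left(- \frac{1}{590}\right) = \frac{1418549}{59000}$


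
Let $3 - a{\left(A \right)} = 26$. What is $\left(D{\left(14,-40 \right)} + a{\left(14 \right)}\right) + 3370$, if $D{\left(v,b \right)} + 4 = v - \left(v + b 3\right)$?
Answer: $3463$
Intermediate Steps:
$a{\left(A \right)} = -23$ ($a{\left(A \right)} = 3 - 26 = -23$)
$D{\left(v,b \right)} = -4 - 3 b$ ($D{\left(v,b \right)} = -4 + \left(v - \left(v + b 3\right)\right) = -4 + \left(v - \left(v + 3 b\right)\right) = -4 - 3 b$)
$\left(D{\left(14,-40 \right)} + a{\left(14 \right)}\right) + 3370 = \left(\left(-4 - -120\right) - 23\right) + 3370 = \left(\left(-4 + 120\right) - 23\right) + 3370 = \left(116 - 23\right) + 3370 = 93 + 3370 = 3463$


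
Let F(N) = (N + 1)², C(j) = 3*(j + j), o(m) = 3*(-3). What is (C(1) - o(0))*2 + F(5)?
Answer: 66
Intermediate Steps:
o(m) = -9
C(j) = 6*j (C(j) = 3*(2*j) = 6*j)
F(N) = (1 + N)²
(C(1) - o(0))*2 + F(5) = (6*1 - 1*(-9))*2 + (1 + 5)² = (6 + 9)*2 + 6² = 15*2 + 36 = 30 + 36 = 66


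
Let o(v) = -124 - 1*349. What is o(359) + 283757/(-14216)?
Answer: -7007925/14216 ≈ -492.96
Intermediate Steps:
o(v) = -473 (o(v) = -124 - 349 = -473)
o(359) + 283757/(-14216) = -473 + 283757/(-14216) = -473 + 283757*(-1/14216) = -473 - 283757/14216 = -7007925/14216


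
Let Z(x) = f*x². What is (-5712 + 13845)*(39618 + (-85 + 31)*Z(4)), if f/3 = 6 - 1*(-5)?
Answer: 90325098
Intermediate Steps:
f = 33 (f = 3*(6 - 1*(-5)) = 3*(6 + 5) = 3*11 = 33)
Z(x) = 33*x²
(-5712 + 13845)*(39618 + (-85 + 31)*Z(4)) = (-5712 + 13845)*(39618 + (-85 + 31)*(33*4²)) = 8133*(39618 - 1782*16) = 8133*(39618 - 54*528) = 8133*(39618 - 28512) = 8133*11106 = 90325098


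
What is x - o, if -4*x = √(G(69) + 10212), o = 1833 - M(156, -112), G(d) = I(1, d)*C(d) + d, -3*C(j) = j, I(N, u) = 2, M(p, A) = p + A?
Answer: -1789 - √10235/4 ≈ -1814.3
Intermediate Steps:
M(p, A) = A + p
C(j) = -j/3
G(d) = d/3 (G(d) = 2*(-d/3) + d = -2*d/3 + d = d/3)
o = 1789 (o = 1833 - (-112 + 156) = 1833 - 1*44 = 1833 - 44 = 1789)
x = -√10235/4 (x = -√((⅓)*69 + 10212)/4 = -√(23 + 10212)/4 = -√10235/4 ≈ -25.292)
x - o = -√10235/4 - 1*1789 = -√10235/4 - 1789 = -1789 - √10235/4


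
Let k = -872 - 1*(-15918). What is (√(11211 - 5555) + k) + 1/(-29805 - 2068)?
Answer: 479561157/31873 + 2*√1414 ≈ 15121.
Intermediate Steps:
k = 15046 (k = -872 + 15918 = 15046)
(√(11211 - 5555) + k) + 1/(-29805 - 2068) = (√(11211 - 5555) + 15046) + 1/(-29805 - 2068) = (√5656 + 15046) + 1/(-31873) = (2*√1414 + 15046) - 1/31873 = (15046 + 2*√1414) - 1/31873 = 479561157/31873 + 2*√1414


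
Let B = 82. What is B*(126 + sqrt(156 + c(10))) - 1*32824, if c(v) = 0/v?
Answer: -22492 + 164*sqrt(39) ≈ -21468.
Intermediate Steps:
c(v) = 0
B*(126 + sqrt(156 + c(10))) - 1*32824 = 82*(126 + sqrt(156 + 0)) - 1*32824 = 82*(126 + sqrt(156)) - 32824 = 82*(126 + 2*sqrt(39)) - 32824 = (10332 + 164*sqrt(39)) - 32824 = -22492 + 164*sqrt(39)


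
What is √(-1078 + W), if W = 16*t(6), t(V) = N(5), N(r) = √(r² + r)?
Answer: √(-1078 + 16*√30) ≈ 31.47*I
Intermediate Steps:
N(r) = √(r + r²)
t(V) = √30 (t(V) = √(5*(1 + 5)) = √(5*6) = √30)
W = 16*√30 ≈ 87.636
√(-1078 + W) = √(-1078 + 16*√30)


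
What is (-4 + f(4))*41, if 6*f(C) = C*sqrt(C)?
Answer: -328/3 ≈ -109.33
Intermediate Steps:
f(C) = C**(3/2)/6 (f(C) = (C*sqrt(C))/6 = C**(3/2)/6)
(-4 + f(4))*41 = (-4 + 4**(3/2)/6)*41 = (-4 + (1/6)*8)*41 = (-4 + 4/3)*41 = -8/3*41 = -328/3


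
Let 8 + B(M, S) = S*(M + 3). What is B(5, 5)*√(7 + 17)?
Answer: 64*√6 ≈ 156.77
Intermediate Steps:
B(M, S) = -8 + S*(3 + M) (B(M, S) = -8 + S*(M + 3) = -8 + S*(3 + M))
B(5, 5)*√(7 + 17) = (-8 + 3*5 + 5*5)*√(7 + 17) = (-8 + 15 + 25)*√24 = 32*(2*√6) = 64*√6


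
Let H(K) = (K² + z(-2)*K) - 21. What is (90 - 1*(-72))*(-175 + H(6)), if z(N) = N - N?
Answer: -25920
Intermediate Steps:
z(N) = 0
H(K) = -21 + K² (H(K) = (K² + 0*K) - 21 = (K² + 0) - 21 = K² - 21 = -21 + K²)
(90 - 1*(-72))*(-175 + H(6)) = (90 - 1*(-72))*(-175 + (-21 + 6²)) = (90 + 72)*(-175 + (-21 + 36)) = 162*(-175 + 15) = 162*(-160) = -25920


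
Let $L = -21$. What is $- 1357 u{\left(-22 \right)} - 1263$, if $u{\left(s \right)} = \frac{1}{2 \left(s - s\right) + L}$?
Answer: $- \frac{25166}{21} \approx -1198.4$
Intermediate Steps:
$u{\left(s \right)} = - \frac{1}{21}$ ($u{\left(s \right)} = \frac{1}{2 \left(s - s\right) - 21} = \frac{1}{2 \cdot 0 - 21} = \frac{1}{0 - 21} = \frac{1}{-21} = - \frac{1}{21}$)
$- 1357 u{\left(-22 \right)} - 1263 = \left(-1357\right) \left(- \frac{1}{21}\right) - 1263 = \frac{1357}{21} - 1263 = - \frac{25166}{21}$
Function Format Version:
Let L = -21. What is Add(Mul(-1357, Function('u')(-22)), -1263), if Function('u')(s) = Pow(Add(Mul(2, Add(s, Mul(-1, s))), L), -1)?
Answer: Rational(-25166, 21) ≈ -1198.4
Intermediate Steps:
Function('u')(s) = Rational(-1, 21) (Function('u')(s) = Pow(Add(Mul(2, Add(s, Mul(-1, s))), -21), -1) = Pow(Add(Mul(2, 0), -21), -1) = Pow(Add(0, -21), -1) = Pow(-21, -1) = Rational(-1, 21))
Add(Mul(-1357, Function('u')(-22)), -1263) = Add(Mul(-1357, Rational(-1, 21)), -1263) = Add(Rational(1357, 21), -1263) = Rational(-25166, 21)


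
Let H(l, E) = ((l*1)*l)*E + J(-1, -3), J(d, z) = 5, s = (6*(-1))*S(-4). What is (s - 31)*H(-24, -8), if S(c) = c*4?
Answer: -299195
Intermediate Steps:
S(c) = 4*c
s = 96 (s = (6*(-1))*(4*(-4)) = -6*(-16) = 96)
H(l, E) = 5 + E*l² (H(l, E) = ((l*1)*l)*E + 5 = (l*l)*E + 5 = l²*E + 5 = E*l² + 5 = 5 + E*l²)
(s - 31)*H(-24, -8) = (96 - 31)*(5 - 8*(-24)²) = 65*(5 - 8*576) = 65*(5 - 4608) = 65*(-4603) = -299195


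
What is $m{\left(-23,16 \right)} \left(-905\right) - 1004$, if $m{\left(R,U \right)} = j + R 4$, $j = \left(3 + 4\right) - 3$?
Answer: $78636$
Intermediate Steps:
$j = 4$ ($j = 7 - 3 = 4$)
$m{\left(R,U \right)} = 4 + 4 R$ ($m{\left(R,U \right)} = 4 + R 4 = 4 + 4 R$)
$m{\left(-23,16 \right)} \left(-905\right) - 1004 = \left(4 + 4 \left(-23\right)\right) \left(-905\right) - 1004 = \left(4 - 92\right) \left(-905\right) - 1004 = \left(-88\right) \left(-905\right) - 1004 = 79640 - 1004 = 78636$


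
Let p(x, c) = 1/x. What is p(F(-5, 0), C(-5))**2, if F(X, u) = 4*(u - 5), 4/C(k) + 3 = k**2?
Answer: 1/400 ≈ 0.0025000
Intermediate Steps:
C(k) = 4/(-3 + k**2)
F(X, u) = -20 + 4*u (F(X, u) = 4*(-5 + u) = -20 + 4*u)
p(F(-5, 0), C(-5))**2 = (1/(-20 + 4*0))**2 = (1/(-20 + 0))**2 = (1/(-20))**2 = (-1/20)**2 = 1/400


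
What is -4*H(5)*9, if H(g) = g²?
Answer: -900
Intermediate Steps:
-4*H(5)*9 = -4*5²*9 = -4*25*9 = -100*9 = -900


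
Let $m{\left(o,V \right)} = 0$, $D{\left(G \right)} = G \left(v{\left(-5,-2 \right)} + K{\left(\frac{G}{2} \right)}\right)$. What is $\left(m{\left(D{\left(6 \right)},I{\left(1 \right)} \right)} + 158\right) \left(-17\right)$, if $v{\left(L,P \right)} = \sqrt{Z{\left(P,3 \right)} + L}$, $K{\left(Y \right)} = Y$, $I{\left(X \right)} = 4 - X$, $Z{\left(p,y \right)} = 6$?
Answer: $-2686$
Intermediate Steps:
$v{\left(L,P \right)} = \sqrt{6 + L}$
$D{\left(G \right)} = G \left(1 + \frac{G}{2}\right)$ ($D{\left(G \right)} = G \left(\sqrt{6 - 5} + \frac{G}{2}\right) = G \left(\sqrt{1} + G \frac{1}{2}\right) = G \left(1 + \frac{G}{2}\right)$)
$\left(m{\left(D{\left(6 \right)},I{\left(1 \right)} \right)} + 158\right) \left(-17\right) = \left(0 + 158\right) \left(-17\right) = 158 \left(-17\right) = -2686$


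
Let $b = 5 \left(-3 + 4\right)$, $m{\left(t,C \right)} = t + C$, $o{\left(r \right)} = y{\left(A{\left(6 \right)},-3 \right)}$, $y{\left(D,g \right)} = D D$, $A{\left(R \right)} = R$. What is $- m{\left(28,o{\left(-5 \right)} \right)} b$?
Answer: $-320$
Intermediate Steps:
$y{\left(D,g \right)} = D^{2}$
$o{\left(r \right)} = 36$ ($o{\left(r \right)} = 6^{2} = 36$)
$m{\left(t,C \right)} = C + t$
$b = 5$ ($b = 5 \cdot 1 = 5$)
$- m{\left(28,o{\left(-5 \right)} \right)} b = - \left(36 + 28\right) 5 = - 64 \cdot 5 = \left(-1\right) 320 = -320$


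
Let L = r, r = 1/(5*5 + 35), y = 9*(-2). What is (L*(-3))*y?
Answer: 9/10 ≈ 0.90000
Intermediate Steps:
y = -18
r = 1/60 (r = 1/(25 + 35) = 1/60 ≈ 0.016667)
L = 1/60 ≈ 0.016667
(L*(-3))*y = ((1/60)*(-3))*(-18) = -1/20*(-18) = 9/10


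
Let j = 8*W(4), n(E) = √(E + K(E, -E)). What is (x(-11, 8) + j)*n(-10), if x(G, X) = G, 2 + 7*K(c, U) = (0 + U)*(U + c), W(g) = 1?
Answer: -18*I*√14/7 ≈ -9.6214*I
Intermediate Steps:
K(c, U) = -2/7 + U*(U + c)/7 (K(c, U) = -2/7 + ((0 + U)*(U + c))/7 = -2/7 + (U*(U + c))/7 = -2/7 + U*(U + c)/7)
n(E) = √(-2/7 + E) (n(E) = √(E + (-2/7 + (-E)²/7 + (-E)*E/7)) = √(E + (-2/7 + E²/7 - E²/7)) = √(E - 2/7) = √(-2/7 + E))
j = 8 (j = 8*1 = 8)
(x(-11, 8) + j)*n(-10) = (-11 + 8)*(√(-14 + 49*(-10))/7) = -3*√(-14 - 490)/7 = -3*√(-504)/7 = -3*6*I*√14/7 = -18*I*√14/7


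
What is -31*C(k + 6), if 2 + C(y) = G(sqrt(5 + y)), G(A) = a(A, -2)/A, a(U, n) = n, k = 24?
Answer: 62 + 62*sqrt(35)/35 ≈ 72.480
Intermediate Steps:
G(A) = -2/A
C(y) = -2 - 2/sqrt(5 + y)
-31*C(k + 6) = -31*(-2 - 2/sqrt(5 + (24 + 6))) = -31*(-2 - 2/sqrt(5 + 30)) = -31*(-2 - 2*sqrt(35)/35) = 62 + 62*sqrt(35)/35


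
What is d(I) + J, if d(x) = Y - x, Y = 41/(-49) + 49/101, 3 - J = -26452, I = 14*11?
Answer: 130161909/4949 ≈ 26301.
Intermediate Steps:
I = 154
J = 26455 (J = 3 - 1*(-26452) = 3 + 26452 = 26455)
Y = -1740/4949 (Y = 41*(-1/49) + 49*(1/101) = -41/49 + 49/101 = -1740/4949 ≈ -0.35159)
d(x) = -1740/4949 - x
d(I) + J = (-1740/4949 - 1*154) + 26455 = (-1740/4949 - 154) + 26455 = -763886/4949 + 26455 = 130161909/4949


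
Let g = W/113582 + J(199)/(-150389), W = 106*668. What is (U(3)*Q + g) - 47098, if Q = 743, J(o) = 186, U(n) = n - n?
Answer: -402246538730472/8540741699 ≈ -47097.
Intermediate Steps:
U(n) = 0
W = 70808
g = 5313809030/8540741699 (g = 70808/113582 + 186/(-150389) = 70808*(1/113582) + 186*(-1/150389) = 35404/56791 - 186/150389 = 5313809030/8540741699 ≈ 0.62217)
(U(3)*Q + g) - 47098 = (0*743 + 5313809030/8540741699) - 47098 = (0 + 5313809030/8540741699) - 47098 = 5313809030/8540741699 - 47098 = -402246538730472/8540741699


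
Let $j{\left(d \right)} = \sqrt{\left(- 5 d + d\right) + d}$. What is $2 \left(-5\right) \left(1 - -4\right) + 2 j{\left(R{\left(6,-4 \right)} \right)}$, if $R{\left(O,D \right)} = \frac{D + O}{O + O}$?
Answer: $-50 + i \sqrt{2} \approx -50.0 + 1.4142 i$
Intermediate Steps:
$R{\left(O,D \right)} = \frac{D + O}{2 O}$
$j{\left(d \right)} = \sqrt{3} \sqrt{- d}$ ($j{\left(d \right)} = \sqrt{- 4 d + d} = \sqrt{- 3 d} = \sqrt{3} \sqrt{- d}$)
$2 \left(-5\right) \left(1 - -4\right) + 2 j{\left(R{\left(6,-4 \right)} \right)} = 2 \left(-5\right) \left(1 - -4\right) + 2 \sqrt{3} \sqrt{- \frac{-4 + 6}{2 \cdot 6}} = - 10 \left(1 + 4\right) + 2 \sqrt{3} \sqrt{- \frac{2}{2 \cdot 6}} = \left(-10\right) 5 + 2 \sqrt{3} \sqrt{\left(-1\right) \frac{1}{6}} = -50 + 2 \sqrt{3} \sqrt{- \frac{1}{6}} = -50 + 2 \sqrt{3} \frac{i \sqrt{6}}{6} = -50 + 2 \frac{i \sqrt{2}}{2} = -50 + i \sqrt{2}$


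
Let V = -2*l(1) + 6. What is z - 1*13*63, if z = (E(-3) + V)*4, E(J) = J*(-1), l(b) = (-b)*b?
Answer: -775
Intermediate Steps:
l(b) = -b²
E(J) = -J
V = 8 (V = -(-2)*1² + 6 = -(-2) + 6 = -2*(-1) + 6 = 2 + 6 = 8)
z = 44 (z = (-1*(-3) + 8)*4 = (3 + 8)*4 = 11*4 = 44)
z - 1*13*63 = 44 - 1*13*63 = 44 - 13*63 = 44 - 819 = -775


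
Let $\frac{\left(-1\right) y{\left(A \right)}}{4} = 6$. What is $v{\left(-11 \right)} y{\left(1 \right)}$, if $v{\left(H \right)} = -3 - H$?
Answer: $-192$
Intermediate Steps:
$y{\left(A \right)} = -24$ ($y{\left(A \right)} = \left(-4\right) 6 = -24$)
$v{\left(-11 \right)} y{\left(1 \right)} = \left(-3 - -11\right) \left(-24\right) = \left(-3 + 11\right) \left(-24\right) = 8 \left(-24\right) = -192$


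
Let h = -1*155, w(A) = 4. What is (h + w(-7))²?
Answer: 22801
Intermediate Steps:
h = -155
(h + w(-7))² = (-155 + 4)² = (-151)² = 22801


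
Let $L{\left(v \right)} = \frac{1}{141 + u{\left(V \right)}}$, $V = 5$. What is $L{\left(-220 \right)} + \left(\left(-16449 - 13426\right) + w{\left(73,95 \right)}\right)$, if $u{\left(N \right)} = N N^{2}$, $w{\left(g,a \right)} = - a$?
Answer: $- \frac{7972019}{266} \approx -29970.0$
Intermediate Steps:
$u{\left(N \right)} = N^{3}$
$L{\left(v \right)} = \frac{1}{266}$ ($L{\left(v \right)} = \frac{1}{141 + 5^{3}} = \frac{1}{141 + 125} = \frac{1}{266}$)
$L{\left(-220 \right)} + \left(\left(-16449 - 13426\right) + w{\left(73,95 \right)}\right) = \frac{1}{266} - 29970 = - \frac{7972019}{266}$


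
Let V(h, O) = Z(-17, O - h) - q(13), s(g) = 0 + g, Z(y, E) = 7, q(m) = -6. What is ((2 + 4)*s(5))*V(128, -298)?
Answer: 390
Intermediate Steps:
s(g) = g
V(h, O) = 13 (V(h, O) = 7 - 1*(-6) = 7 + 6 = 13)
((2 + 4)*s(5))*V(128, -298) = ((2 + 4)*5)*13 = (6*5)*13 = 30*13 = 390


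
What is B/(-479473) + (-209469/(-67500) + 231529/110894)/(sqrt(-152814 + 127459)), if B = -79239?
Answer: 79239/479473 - 6476177131*I*sqrt(25355)/31631820412500 ≈ 0.16526 - 0.032601*I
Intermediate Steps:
B/(-479473) + (-209469/(-67500) + 231529/110894)/(sqrt(-152814 + 127459)) = -79239/(-479473) + (-209469/(-67500) + 231529/110894)/(sqrt(-152814 + 127459)) = -79239*(-1/479473) + (-209469*(-1/67500) + 231529*(1/110894))/(sqrt(-25355)) = 79239/479473 + (69823/22500 + 231529/110894)/((I*sqrt(25355))) = 79239/479473 + 6476177131*(-I*sqrt(25355)/25355)/1247557500 = 79239/479473 - 6476177131*I*sqrt(25355)/31631820412500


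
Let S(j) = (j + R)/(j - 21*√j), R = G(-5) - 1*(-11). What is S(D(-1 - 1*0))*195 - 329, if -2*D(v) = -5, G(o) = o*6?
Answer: -282098/877 + 27027*√10/877 ≈ -224.21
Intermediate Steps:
G(o) = 6*o
R = -19 (R = 6*(-5) - 1*(-11) = -30 + 11 = -19)
D(v) = 5/2 (D(v) = -½*(-5) = 5/2)
S(j) = (-19 + j)/(j - 21*√j) (S(j) = (j - 19)/(j - 21*√j) = (-19 + j)/(j - 21*√j))
S(D(-1 - 1*0))*195 - 329 = ((19 - 1*5/2)/(-1*5/2 + 21*√(5/2)))*195 - 329 = ((19 - 5/2)/(-5/2 + 21*(√10/2)))*195 - 329 = ((33/2)/(-5/2 + 21*√10/2))*195 - 329 = (33/(2*(-5/2 + 21*√10/2)))*195 - 329 = 6435/(2*(-5/2 + 21*√10/2)) - 329 = -329 + 6435/(2*(-5/2 + 21*√10/2))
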